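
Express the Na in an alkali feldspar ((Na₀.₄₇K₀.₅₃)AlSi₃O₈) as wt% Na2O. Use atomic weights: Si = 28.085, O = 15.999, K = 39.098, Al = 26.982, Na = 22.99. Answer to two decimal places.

5.38 wt%

Formula mass = 270.756 g/mol.
0.47 Na → 0.2350 mol Na2O per formula unit; M(Na2O) = 61.979, so Na2O mass = 14.565 g.
14.565/270.756 × 100 = 5.38 wt%.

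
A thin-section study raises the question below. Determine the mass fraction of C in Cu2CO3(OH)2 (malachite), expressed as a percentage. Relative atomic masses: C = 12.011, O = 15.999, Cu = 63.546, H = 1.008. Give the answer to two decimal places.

5.43 mass %

Formula mass = 2×63.546 + 1×12.011 + 5×15.999 + 2×1.008 = 221.114 g/mol, of which 12.011 g is C.
So C makes up 12.011/221.114 = 0.0543 of the mass, i.e. 5.43%.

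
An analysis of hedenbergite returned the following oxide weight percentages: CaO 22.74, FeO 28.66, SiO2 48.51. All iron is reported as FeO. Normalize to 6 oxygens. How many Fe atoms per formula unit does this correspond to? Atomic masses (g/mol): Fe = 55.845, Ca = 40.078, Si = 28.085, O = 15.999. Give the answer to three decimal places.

CaO: 22.74/56.077 = 0.40551 mol → 0.40551 mol Ca, 0.40551 mol O.
FeO: 28.66/71.844 = 0.39892 mol → 0.39892 mol Fe, 0.39892 mol O.
SiO2: 48.51/60.083 = 0.80738 mol → 0.80738 mol Si, 1.61476 mol O.
Total oxygen = 2.41919 mol. Normalization factor = 6/2.41919 = 2.48017.
Fe per 6 O = 0.39892 × 2.48017 = 0.989.

0.989 Fe apfu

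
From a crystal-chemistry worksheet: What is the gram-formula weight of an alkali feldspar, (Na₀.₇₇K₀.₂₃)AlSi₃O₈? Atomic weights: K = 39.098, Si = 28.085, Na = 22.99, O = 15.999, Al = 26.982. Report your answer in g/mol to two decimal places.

265.92 g/mol

M = 0.77·22.99 + 0.23·39.098 + 1·26.982 + 3·28.085 + 8·15.999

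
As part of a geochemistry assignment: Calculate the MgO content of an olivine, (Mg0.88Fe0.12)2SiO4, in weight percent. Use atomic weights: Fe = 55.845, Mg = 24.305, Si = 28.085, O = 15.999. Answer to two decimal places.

47.84 wt%

Formula mass = 148.261 g/mol.
1.76 Mg → 1.7600 mol MgO per formula unit; M(MgO) = 40.304, so MgO mass = 70.935 g.
70.935/148.261 × 100 = 47.84 wt%.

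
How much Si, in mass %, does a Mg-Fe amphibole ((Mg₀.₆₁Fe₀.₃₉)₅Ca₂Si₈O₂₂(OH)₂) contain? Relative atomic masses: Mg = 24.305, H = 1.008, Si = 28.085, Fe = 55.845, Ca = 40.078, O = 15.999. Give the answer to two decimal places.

25.71 mass %

M((Mg₀.₆₁Fe₀.₃₉)₅Ca₂Si₈O₂₂(OH)₂) = 873.856 g/mol.
Si contributes 8 × 28.085 = 224.680 g per mole.
224.680/873.856 = 0.2571 → 25.71%.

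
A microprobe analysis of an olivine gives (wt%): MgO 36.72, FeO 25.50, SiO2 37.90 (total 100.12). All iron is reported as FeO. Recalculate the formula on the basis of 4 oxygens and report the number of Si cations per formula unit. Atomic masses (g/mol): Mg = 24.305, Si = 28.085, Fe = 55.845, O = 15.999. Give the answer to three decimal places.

0.998 Si apfu

MgO: 36.72/40.304 = 0.91108 mol → 0.91108 mol Mg, 0.91108 mol O.
FeO: 25.50/71.844 = 0.35494 mol → 0.35494 mol Fe, 0.35494 mol O.
SiO2: 37.90/60.083 = 0.63079 mol → 0.63079 mol Si, 1.26158 mol O.
Total oxygen = 2.52760 mol. Normalization factor = 4/2.52760 = 1.58253.
Si per 4 O = 0.63079 × 1.58253 = 0.998.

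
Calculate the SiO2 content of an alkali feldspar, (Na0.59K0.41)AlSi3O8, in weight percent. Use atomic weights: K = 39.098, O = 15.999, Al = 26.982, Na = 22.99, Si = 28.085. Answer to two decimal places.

67.05 wt%

Molar mass of (Na0.59K0.41)AlSi3O8 = 0.59×22.99 + 0.41×39.098 + 1×26.982 + 3×28.085 + 8×15.999 = 268.823 g/mol.
Each formula unit contains 3 Si, equivalent to 3/1 = 3.0000 mol SiO2.
M(SiO2) = 1×28.085 + 2×15.999 = 60.083 g/mol.
Mass of SiO2 per formula unit = 3.0000 × 60.083 = 180.249 g.
SiO2 wt% = 180.249 / 268.823 × 100 = 67.05%.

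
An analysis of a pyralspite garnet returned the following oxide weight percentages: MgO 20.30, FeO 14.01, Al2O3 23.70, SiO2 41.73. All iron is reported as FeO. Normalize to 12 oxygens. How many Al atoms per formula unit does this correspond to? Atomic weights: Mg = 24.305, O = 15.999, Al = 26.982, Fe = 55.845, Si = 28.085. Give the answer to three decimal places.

MgO (M=40.304): mol = 0.50367; Mg = 0.50367, O = 0.50367.
FeO (M=71.844): mol = 0.19501; Fe = 0.19501, O = 0.19501.
Al2O3 (M=101.961): mol = 0.23244; Al = 0.46488, O = 0.69732.
SiO2 (M=60.083): mol = 0.69454; Si = 0.69454, O = 1.38908.
ΣO = 2.78508; factor = 12/ΣO = 4.30867.
Al apfu = 0.46488 × 4.30867 = 2.003.

2.003 Al apfu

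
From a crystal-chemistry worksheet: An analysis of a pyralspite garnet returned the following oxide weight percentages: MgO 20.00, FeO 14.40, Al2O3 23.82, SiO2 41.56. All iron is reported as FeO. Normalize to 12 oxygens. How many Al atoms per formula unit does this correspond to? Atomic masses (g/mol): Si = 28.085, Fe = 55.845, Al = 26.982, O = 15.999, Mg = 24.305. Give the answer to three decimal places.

MgO: 20.00/40.304 = 0.49623 mol → 0.49623 mol Mg, 0.49623 mol O.
FeO: 14.40/71.844 = 0.20043 mol → 0.20043 mol Fe, 0.20043 mol O.
Al2O3: 23.82/101.961 = 0.23362 mol → 0.46724 mol Al, 0.70086 mol O.
SiO2: 41.56/60.083 = 0.69171 mol → 0.69171 mol Si, 1.38342 mol O.
Total oxygen = 2.78094 mol. Normalization factor = 12/2.78094 = 4.31509.
Al per 12 O = 0.46724 × 4.31509 = 2.016.

2.016 Al apfu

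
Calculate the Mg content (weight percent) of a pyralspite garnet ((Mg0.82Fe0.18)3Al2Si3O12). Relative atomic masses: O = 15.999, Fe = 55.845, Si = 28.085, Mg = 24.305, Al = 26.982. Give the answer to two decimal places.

Formula mass = 2.46·24.305 + 0.54·55.845 + 2·26.982 + 3·28.085 + 12·15.999 = 420.154 g/mol, of which 59.790 g is Mg.
So Mg makes up 59.790/420.154 = 0.1423 of the mass, i.e. 14.23%.

14.23 weight percent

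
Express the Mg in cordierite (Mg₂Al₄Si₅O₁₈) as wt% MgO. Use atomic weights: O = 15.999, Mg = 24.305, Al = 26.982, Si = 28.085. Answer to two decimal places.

13.78 wt%

Formula mass = 584.945 g/mol.
2 Mg → 2.0000 mol MgO per formula unit; M(MgO) = 40.304, so MgO mass = 80.608 g.
80.608/584.945 × 100 = 13.78 wt%.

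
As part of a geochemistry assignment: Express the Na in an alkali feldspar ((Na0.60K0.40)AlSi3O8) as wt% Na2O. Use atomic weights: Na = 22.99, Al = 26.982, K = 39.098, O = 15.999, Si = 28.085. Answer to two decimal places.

M((Na0.60K0.40)AlSi3O8) = 268.662 g/mol; M(Na2O) = 61.979 g/mol.
Moles Na2O per formula unit = 0.60 Na ÷ 2 = 0.3000.
Na2O fraction = (0.3000 × 61.979) / 268.662 = 18.594/268.662 = 0.0692.

6.92 wt%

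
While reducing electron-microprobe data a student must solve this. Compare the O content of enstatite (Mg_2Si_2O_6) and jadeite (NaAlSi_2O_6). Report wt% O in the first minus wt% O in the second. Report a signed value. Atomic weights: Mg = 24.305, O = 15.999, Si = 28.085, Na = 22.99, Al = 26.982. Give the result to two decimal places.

0.32 percentage points

O in Mg_2Si_2O_6: molar mass 200.774 g/mol; 6×15.999 = 95.994 g → 47.81 wt%.
O in NaAlSi_2O_6: molar mass 202.136 g/mol; 6×15.999 = 95.994 g → 47.49 wt%.
Difference = 47.81 − 47.49 = 0.32 percentage points.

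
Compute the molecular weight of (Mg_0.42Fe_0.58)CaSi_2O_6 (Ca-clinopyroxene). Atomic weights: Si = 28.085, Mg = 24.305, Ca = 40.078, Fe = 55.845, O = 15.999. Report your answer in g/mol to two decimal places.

The formula mass is the sum 0.42×24.305 + 0.58×55.845 + 1×40.078 + 2×28.085 + 6×15.999.

234.84 g/mol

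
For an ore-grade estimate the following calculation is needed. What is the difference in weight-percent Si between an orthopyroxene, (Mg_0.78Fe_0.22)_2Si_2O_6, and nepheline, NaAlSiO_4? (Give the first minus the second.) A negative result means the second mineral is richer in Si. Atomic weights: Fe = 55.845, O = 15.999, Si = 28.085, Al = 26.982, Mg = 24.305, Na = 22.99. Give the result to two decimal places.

6.40 percentage points

Si in (Mg_0.78Fe_0.22)_2Si_2O_6: molar mass 214.652 g/mol; 2×28.085 = 56.170 g → 26.17 wt%.
Si in NaAlSiO_4: molar mass 142.053 g/mol; 1×28.085 = 28.085 g → 19.77 wt%.
Difference = 26.17 − 19.77 = 6.40 percentage points.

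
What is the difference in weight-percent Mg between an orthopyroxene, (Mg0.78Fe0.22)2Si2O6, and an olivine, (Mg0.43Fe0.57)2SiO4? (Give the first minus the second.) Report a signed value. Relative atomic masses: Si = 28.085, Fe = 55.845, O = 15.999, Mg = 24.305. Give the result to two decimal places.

5.83 percentage points

Mg in (Mg0.78Fe0.22)2Si2O6: molar mass 214.652 g/mol; 1.56×24.305 = 37.916 g → 17.66 wt%.
Mg in (Mg0.43Fe0.57)2SiO4: molar mass 176.647 g/mol; 0.86×24.305 = 20.902 g → 11.83 wt%.
Difference = 17.66 − 11.83 = 5.83 percentage points.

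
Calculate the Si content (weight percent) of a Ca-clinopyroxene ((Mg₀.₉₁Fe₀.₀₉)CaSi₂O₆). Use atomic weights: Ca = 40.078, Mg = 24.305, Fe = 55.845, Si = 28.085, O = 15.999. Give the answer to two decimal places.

25.60 weight percent

M((Mg₀.₉₁Fe₀.₀₉)CaSi₂O₆) = 219.386 g/mol.
Si contributes 2 × 28.085 = 56.170 g per mole.
56.170/219.386 = 0.2560 → 25.60%.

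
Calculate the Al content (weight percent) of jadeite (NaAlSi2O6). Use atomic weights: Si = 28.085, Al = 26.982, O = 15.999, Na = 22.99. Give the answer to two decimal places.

Molar mass of NaAlSi2O6: 1×22.99 + 1×26.982 + 2×28.085 + 6×15.999 = 202.136 g/mol.
Mass of Al per formula unit: 1 × 26.982 = 26.982 g.
Weight fraction Al = 26.982 / 202.136 = 0.1335.

13.35 weight percent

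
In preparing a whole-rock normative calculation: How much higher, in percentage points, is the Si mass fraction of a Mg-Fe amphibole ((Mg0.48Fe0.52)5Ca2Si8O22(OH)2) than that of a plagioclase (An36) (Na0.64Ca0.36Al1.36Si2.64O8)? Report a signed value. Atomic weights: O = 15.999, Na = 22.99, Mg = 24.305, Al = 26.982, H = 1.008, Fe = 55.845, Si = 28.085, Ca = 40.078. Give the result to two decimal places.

-2.55 percentage points

M((Mg0.48Fe0.52)5Ca2Si8O22(OH)2) = 894.357 g/mol, so wt% Si = 224.680/894.357 × 100 = 25.12%.
M(Na0.64Ca0.36Al1.36Si2.64O8) = 267.974 g/mol, so wt% Si = 74.144/267.974 × 100 = 27.67%.
25.12 − 27.67 = -2.55 pp.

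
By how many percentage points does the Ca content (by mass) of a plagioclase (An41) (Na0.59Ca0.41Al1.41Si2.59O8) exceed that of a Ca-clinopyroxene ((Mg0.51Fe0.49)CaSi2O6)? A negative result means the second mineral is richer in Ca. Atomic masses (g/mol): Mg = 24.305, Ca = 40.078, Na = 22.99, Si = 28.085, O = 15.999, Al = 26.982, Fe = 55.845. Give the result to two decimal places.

-11.16 percentage points

M(Na0.59Ca0.41Al1.41Si2.59O8) = 268.773 g/mol, so wt% Ca = 16.432/268.773 × 100 = 6.11%.
M((Mg0.51Fe0.49)CaSi2O6) = 232.002 g/mol, so wt% Ca = 40.078/232.002 × 100 = 17.27%.
6.11 − 17.27 = -11.16 pp.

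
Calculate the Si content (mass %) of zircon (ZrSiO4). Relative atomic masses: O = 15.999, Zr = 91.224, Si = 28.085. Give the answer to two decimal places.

M(ZrSiO4) = 183.305 g/mol.
Si contributes 1 × 28.085 = 28.085 g per mole.
28.085/183.305 = 0.1532 → 15.32%.

15.32 mass %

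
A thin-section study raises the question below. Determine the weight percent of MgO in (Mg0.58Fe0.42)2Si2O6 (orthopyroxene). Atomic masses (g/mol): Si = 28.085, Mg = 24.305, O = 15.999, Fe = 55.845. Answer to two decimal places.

20.57 wt%

Formula mass = 227.268 g/mol.
1.16 Mg → 1.1600 mol MgO per formula unit; M(MgO) = 40.304, so MgO mass = 46.753 g.
46.753/227.268 × 100 = 20.57 wt%.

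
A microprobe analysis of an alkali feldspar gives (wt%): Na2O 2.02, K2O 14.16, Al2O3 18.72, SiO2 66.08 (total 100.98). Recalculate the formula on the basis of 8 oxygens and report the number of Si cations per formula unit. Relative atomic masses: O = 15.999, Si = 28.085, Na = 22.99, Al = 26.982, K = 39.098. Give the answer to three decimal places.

Na2O (M=61.979): mol = 0.03259; Na = 0.06518, O = 0.03259.
K2O (M=94.195): mol = 0.15033; K = 0.30066, O = 0.15033.
Al2O3 (M=101.961): mol = 0.18360; Al = 0.36720, O = 0.55080.
SiO2 (M=60.083): mol = 1.09981; Si = 1.09981, O = 2.19962.
ΣO = 2.93334; factor = 8/ΣO = 2.72727.
Si apfu = 1.09981 × 2.72727 = 2.999.

2.999 Si apfu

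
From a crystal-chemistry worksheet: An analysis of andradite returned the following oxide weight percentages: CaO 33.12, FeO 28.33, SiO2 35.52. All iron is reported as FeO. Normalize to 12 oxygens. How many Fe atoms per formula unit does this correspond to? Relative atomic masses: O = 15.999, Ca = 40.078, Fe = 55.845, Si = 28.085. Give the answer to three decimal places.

CaO (M=56.077): mol = 0.59062; Ca = 0.59062, O = 0.59062.
FeO (M=71.844): mol = 0.39433; Fe = 0.39433, O = 0.39433.
SiO2 (M=60.083): mol = 0.59118; Si = 0.59118, O = 1.18236.
ΣO = 2.16731; factor = 12/ΣO = 5.53682.
Fe apfu = 0.39433 × 5.53682 = 2.183.

2.183 Fe apfu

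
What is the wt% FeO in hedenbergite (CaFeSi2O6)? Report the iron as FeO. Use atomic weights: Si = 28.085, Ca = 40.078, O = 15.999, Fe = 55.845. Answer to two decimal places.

28.96 wt%

Formula mass = 248.087 g/mol.
1 Fe → 1.0000 mol FeO per formula unit; M(FeO) = 71.844, so FeO mass = 71.844 g.
71.844/248.087 × 100 = 28.96 wt%.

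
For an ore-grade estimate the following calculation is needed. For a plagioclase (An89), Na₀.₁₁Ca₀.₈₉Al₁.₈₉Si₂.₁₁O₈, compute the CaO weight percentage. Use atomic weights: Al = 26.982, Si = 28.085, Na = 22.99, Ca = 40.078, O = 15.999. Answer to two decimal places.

18.05 wt%

M(Na₀.₁₁Ca₀.₈₉Al₁.₈₉Si₂.₁₁O₈) = 276.446 g/mol; M(CaO) = 56.077 g/mol.
Moles CaO per formula unit = 0.89 Ca ÷ 1 = 0.8900.
CaO fraction = (0.8900 × 56.077) / 276.446 = 49.909/276.446 = 0.1805.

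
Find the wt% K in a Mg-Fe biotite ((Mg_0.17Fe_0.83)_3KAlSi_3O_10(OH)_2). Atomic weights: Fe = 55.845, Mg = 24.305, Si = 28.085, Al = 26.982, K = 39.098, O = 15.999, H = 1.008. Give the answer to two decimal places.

M((Mg_0.17Fe_0.83)_3KAlSi_3O_10(OH)_2) = 495.789 g/mol.
K contributes 1 × 39.098 = 39.098 g per mole.
39.098/495.789 = 0.0789 → 7.89%.

7.89 wt%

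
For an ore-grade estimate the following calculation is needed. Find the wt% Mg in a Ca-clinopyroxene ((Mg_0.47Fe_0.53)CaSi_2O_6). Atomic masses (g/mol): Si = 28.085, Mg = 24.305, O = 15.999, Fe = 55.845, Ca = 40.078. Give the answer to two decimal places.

Molar mass of (Mg_0.47Fe_0.53)CaSi_2O_6: 0.47*24.305 + 0.53*55.845 + 1*40.078 + 2*28.085 + 6*15.999 = 233.263 g/mol.
Mass of Mg per formula unit: 0.47 × 24.305 = 11.423 g.
Weight fraction Mg = 11.423 / 233.263 = 0.0490.

4.90 mass %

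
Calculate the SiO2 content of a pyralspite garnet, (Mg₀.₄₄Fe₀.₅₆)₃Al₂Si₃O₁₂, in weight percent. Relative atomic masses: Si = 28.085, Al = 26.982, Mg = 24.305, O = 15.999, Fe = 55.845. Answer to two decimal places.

39.52 wt%

Formula mass = 456.109 g/mol.
3 Si → 3.0000 mol SiO2 per formula unit; M(SiO2) = 60.083, so SiO2 mass = 180.249 g.
180.249/456.109 × 100 = 39.52 wt%.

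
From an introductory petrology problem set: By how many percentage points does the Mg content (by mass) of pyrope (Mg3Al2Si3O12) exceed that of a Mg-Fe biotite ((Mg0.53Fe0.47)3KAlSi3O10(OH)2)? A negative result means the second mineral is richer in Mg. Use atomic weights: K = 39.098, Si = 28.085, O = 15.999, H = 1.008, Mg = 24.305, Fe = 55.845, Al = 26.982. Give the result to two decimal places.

9.72 percentage points

Mg in Mg3Al2Si3O12: molar mass 403.122 g/mol; 3×24.305 = 72.915 g → 18.09 wt%.
Mg in (Mg0.53Fe0.47)3KAlSi3O10(OH)2: molar mass 461.725 g/mol; 1.59×24.305 = 38.645 g → 8.37 wt%.
Difference = 18.09 − 8.37 = 9.72 percentage points.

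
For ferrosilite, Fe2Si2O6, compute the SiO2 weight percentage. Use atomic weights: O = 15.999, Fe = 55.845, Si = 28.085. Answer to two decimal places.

Formula mass = 263.854 g/mol.
2 Si → 2.0000 mol SiO2 per formula unit; M(SiO2) = 60.083, so SiO2 mass = 120.166 g.
120.166/263.854 × 100 = 45.54 wt%.

45.54 wt%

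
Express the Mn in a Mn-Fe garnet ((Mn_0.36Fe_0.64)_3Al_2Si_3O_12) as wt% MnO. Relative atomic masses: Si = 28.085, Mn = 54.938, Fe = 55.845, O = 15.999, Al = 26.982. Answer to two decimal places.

Molar mass of (Mn_0.36Fe_0.64)_3Al_2Si_3O_12 = 1.08×54.938 + 1.92×55.845 + 2×26.982 + 3×28.085 + 12×15.999 = 496.762 g/mol.
Each formula unit contains 1.08 Mn, equivalent to 1.08/1 = 1.0800 mol MnO.
M(MnO) = 1×54.938 + 1×15.999 = 70.937 g/mol.
Mass of MnO per formula unit = 1.0800 × 70.937 = 76.612 g.
MnO wt% = 76.612 / 496.762 × 100 = 15.42%.

15.42 wt%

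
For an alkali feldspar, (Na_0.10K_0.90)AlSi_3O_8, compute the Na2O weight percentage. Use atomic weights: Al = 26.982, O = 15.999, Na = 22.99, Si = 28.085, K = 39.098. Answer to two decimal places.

Formula mass = 276.716 g/mol.
0.10 Na → 0.0500 mol Na2O per formula unit; M(Na2O) = 61.979, so Na2O mass = 3.099 g.
3.099/276.716 × 100 = 1.12 wt%.

1.12 wt%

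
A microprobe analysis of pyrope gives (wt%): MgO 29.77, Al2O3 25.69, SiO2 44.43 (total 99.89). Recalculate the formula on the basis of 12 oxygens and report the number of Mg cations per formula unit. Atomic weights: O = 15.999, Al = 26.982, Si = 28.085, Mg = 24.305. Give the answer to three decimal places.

MgO (M=40.304): mol = 0.73864; Mg = 0.73864, O = 0.73864.
Al2O3 (M=101.961): mol = 0.25196; Al = 0.50392, O = 0.75588.
SiO2 (M=60.083): mol = 0.73948; Si = 0.73948, O = 1.47896.
ΣO = 2.97348; factor = 12/ΣO = 4.03568.
Mg apfu = 0.73864 × 4.03568 = 2.981.

2.981 Mg apfu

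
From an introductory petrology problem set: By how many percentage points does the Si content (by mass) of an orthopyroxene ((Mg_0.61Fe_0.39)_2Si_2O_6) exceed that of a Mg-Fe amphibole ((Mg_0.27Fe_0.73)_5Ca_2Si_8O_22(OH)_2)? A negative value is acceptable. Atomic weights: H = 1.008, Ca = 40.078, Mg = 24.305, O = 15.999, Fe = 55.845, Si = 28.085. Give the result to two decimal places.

First mineral: 56.170 g Si in 225.375 g formula = 24.92 wt% Si.
Second mineral: 224.680 g Si in 927.474 g formula = 24.22 wt% Si.
24.92% − 24.22% gives a difference of 0.70 percentage points.

0.70 percentage points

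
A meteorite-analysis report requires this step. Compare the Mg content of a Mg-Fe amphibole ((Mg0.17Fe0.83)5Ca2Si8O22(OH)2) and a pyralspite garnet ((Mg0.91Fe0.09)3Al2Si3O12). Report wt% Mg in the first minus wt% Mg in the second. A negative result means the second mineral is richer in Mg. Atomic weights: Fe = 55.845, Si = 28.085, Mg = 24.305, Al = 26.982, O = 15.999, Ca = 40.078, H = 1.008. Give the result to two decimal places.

Mg in (Mg0.17Fe0.83)5Ca2Si8O22(OH)2: molar mass 943.244 g/mol; 0.85×24.305 = 20.659 g → 2.19 wt%.
Mg in (Mg0.91Fe0.09)3Al2Si3O12: molar mass 411.638 g/mol; 2.73×24.305 = 66.353 g → 16.12 wt%.
Difference = 2.19 − 16.12 = -13.93 percentage points.

-13.93 percentage points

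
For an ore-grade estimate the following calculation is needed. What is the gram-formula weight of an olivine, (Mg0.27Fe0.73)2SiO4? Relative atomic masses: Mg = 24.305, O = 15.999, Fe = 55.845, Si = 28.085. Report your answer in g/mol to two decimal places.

The formula mass is the sum 0.54(24.305) + 1.46(55.845) + 1(28.085) + 4(15.999).

186.74 g/mol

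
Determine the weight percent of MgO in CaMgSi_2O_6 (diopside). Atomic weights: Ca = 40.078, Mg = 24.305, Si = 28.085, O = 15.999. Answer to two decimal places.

18.61 wt%

Molar mass of CaMgSi_2O_6 = 1×40.078 + 1×24.305 + 2×28.085 + 6×15.999 = 216.547 g/mol.
Each formula unit contains 1 Mg, equivalent to 1/1 = 1.0000 mol MgO.
M(MgO) = 1×24.305 + 1×15.999 = 40.304 g/mol.
Mass of MgO per formula unit = 1.0000 × 40.304 = 40.304 g.
MgO wt% = 40.304 / 216.547 × 100 = 18.61%.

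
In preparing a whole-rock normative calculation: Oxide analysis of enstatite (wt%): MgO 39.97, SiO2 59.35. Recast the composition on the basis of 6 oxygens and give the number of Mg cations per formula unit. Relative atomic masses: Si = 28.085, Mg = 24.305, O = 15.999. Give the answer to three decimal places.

MgO: 39.97/40.304 = 0.99171 mol → 0.99171 mol Mg, 0.99171 mol O.
SiO2: 59.35/60.083 = 0.98780 mol → 0.98780 mol Si, 1.97560 mol O.
Total oxygen = 2.96731 mol. Normalization factor = 6/2.96731 = 2.02203.
Mg per 6 O = 0.99171 × 2.02203 = 2.005.

2.005 Mg apfu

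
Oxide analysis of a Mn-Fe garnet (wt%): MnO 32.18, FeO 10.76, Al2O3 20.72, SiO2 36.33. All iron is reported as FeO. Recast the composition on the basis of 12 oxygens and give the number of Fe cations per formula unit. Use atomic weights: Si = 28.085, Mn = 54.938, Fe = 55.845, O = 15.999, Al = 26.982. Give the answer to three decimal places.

MnO: 32.18/70.937 = 0.45364 mol → 0.45364 mol Mn, 0.45364 mol O.
FeO: 10.76/71.844 = 0.14977 mol → 0.14977 mol Fe, 0.14977 mol O.
Al2O3: 20.72/101.961 = 0.20321 mol → 0.40642 mol Al, 0.60963 mol O.
SiO2: 36.33/60.083 = 0.60466 mol → 0.60466 mol Si, 1.20932 mol O.
Total oxygen = 2.42236 mol. Normalization factor = 12/2.42236 = 4.95385.
Fe per 12 O = 0.14977 × 4.95385 = 0.742.

0.742 Fe apfu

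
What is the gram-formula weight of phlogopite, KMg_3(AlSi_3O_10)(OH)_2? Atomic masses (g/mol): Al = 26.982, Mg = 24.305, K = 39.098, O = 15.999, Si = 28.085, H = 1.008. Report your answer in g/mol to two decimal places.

417.25 g/mol

K: 1 × 39.098 = 39.0980
Mg: 3 × 24.305 = 72.9150
Al: 1 × 26.982 = 26.9820
Si: 3 × 28.085 = 84.2550
O: 12 × 15.999 = 191.9880
H: 2 × 1.008 = 2.0160
Summing the contributions gives the formula mass.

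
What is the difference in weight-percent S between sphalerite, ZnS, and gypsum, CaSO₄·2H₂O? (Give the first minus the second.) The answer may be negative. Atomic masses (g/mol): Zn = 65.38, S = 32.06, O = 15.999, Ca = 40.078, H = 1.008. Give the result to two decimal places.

14.28 percentage points

M(ZnS) = 97.440 g/mol, so wt% S = 32.060/97.440 × 100 = 32.90%.
M(CaSO₄·2H₂O) = 172.164 g/mol, so wt% S = 32.060/172.164 × 100 = 18.62%.
32.90 − 18.62 = 14.28 pp.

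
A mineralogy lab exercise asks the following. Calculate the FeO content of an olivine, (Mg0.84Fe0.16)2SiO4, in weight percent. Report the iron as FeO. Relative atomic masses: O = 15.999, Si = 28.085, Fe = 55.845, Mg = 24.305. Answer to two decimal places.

Formula mass = 150.784 g/mol.
0.32 Fe → 0.3200 mol FeO per formula unit; M(FeO) = 71.844, so FeO mass = 22.990 g.
22.990/150.784 × 100 = 15.25 wt%.

15.25 wt%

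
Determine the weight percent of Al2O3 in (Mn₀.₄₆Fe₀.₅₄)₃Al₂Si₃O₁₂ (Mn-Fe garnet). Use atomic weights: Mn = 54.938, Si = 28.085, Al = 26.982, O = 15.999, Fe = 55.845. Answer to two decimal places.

20.54 wt%

M((Mn₀.₄₆Fe₀.₅₄)₃Al₂Si₃O₁₂) = 496.490 g/mol; M(Al2O3) = 101.961 g/mol.
Moles Al2O3 per formula unit = 2 Al ÷ 2 = 1.0000.
Al2O3 fraction = (1.0000 × 101.961) / 496.490 = 101.961/496.490 = 0.2054.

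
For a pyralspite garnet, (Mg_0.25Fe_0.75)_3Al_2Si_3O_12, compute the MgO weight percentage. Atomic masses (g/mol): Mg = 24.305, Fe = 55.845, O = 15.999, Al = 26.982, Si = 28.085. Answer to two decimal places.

6.38 wt%

M((Mg_0.25Fe_0.75)_3Al_2Si_3O_12) = 474.087 g/mol; M(MgO) = 40.304 g/mol.
Moles MgO per formula unit = 0.75 Mg ÷ 1 = 0.7500.
MgO fraction = (0.7500 × 40.304) / 474.087 = 30.228/474.087 = 0.0638.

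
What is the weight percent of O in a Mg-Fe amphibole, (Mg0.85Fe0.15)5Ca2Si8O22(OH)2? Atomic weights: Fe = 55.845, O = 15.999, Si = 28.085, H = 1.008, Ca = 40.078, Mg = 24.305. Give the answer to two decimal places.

M((Mg0.85Fe0.15)5Ca2Si8O22(OH)2) = 836.008 g/mol.
O contributes 24 × 15.999 = 383.976 g per mole.
383.976/836.008 = 0.4593 → 45.93%.

45.93 weight percent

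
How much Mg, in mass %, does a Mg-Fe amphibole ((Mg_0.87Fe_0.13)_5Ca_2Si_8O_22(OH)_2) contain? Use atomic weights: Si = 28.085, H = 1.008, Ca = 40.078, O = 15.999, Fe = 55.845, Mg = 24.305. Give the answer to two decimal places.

12.69 mass %

Molar mass of (Mg_0.87Fe_0.13)_5Ca_2Si_8O_22(OH)_2: 4.35·24.305 + 0.65·55.845 + 2·40.078 + 8·28.085 + 24·15.999 + 2·1.008 = 832.854 g/mol.
Mass of Mg per formula unit: 4.35 × 24.305 = 105.727 g.
Weight fraction Mg = 105.727 / 832.854 = 0.1269.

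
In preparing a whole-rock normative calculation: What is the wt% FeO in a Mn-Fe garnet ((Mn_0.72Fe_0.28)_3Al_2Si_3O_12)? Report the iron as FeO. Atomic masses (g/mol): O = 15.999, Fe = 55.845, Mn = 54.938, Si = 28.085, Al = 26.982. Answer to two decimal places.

12.17 wt%

Formula mass = 495.783 g/mol.
0.84 Fe → 0.8400 mol FeO per formula unit; M(FeO) = 71.844, so FeO mass = 60.349 g.
60.349/495.783 × 100 = 12.17 wt%.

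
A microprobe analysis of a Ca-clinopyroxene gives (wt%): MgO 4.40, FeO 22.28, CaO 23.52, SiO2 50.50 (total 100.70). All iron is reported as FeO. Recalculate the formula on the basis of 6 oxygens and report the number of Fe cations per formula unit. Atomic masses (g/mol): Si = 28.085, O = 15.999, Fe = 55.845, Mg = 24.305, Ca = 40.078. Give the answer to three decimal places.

0.738 Fe apfu

4.40 wt% MgO ÷ 40.304 g/mol = 0.10917 mol, giving 0.10917 Mg and 0.10917 O.
22.28 wt% FeO ÷ 71.844 g/mol = 0.31012 mol, giving 0.31012 Fe and 0.31012 O.
23.52 wt% CaO ÷ 56.077 g/mol = 0.41942 mol, giving 0.41942 Ca and 0.41942 O.
50.50 wt% SiO2 ÷ 60.083 g/mol = 0.84050 mol, giving 0.84050 Si and 1.68100 O.
Oxygen sums to 2.51971; scaling by 6/2.51971 = 2.38123 puts the formula on 6 O.
Fe: 0.31012 × 2.38123 = 0.738 atoms per formula unit.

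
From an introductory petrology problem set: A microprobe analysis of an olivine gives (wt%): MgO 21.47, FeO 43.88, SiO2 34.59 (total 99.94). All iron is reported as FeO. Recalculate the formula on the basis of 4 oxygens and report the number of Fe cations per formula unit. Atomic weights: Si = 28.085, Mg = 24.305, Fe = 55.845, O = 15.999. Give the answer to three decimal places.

MgO: 21.47/40.304 = 0.53270 mol → 0.53270 mol Mg, 0.53270 mol O.
FeO: 43.88/71.844 = 0.61077 mol → 0.61077 mol Fe, 0.61077 mol O.
SiO2: 34.59/60.083 = 0.57570 mol → 0.57570 mol Si, 1.15140 mol O.
Total oxygen = 2.29487 mol. Normalization factor = 4/2.29487 = 1.74302.
Fe per 4 O = 0.61077 × 1.74302 = 1.065.

1.065 Fe apfu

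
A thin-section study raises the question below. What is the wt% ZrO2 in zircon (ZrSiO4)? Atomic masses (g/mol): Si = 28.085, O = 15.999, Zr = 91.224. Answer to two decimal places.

67.22 wt%

M(ZrSiO4) = 183.305 g/mol; M(ZrO2) = 123.222 g/mol.
Moles ZrO2 per formula unit = 1 Zr ÷ 1 = 1.0000.
ZrO2 fraction = (1.0000 × 123.222) / 183.305 = 123.222/183.305 = 0.6722.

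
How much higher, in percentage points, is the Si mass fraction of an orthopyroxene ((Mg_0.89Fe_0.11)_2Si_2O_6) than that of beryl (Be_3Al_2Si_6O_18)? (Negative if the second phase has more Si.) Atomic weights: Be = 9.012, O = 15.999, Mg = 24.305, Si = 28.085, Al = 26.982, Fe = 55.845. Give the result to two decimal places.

-4.31 percentage points

M((Mg_0.89Fe_0.11)_2Si_2O_6) = 207.713 g/mol, so wt% Si = 56.170/207.713 × 100 = 27.04%.
M(Be_3Al_2Si_6O_18) = 537.492 g/mol, so wt% Si = 168.510/537.492 × 100 = 31.35%.
27.04 − 31.35 = -4.31 pp.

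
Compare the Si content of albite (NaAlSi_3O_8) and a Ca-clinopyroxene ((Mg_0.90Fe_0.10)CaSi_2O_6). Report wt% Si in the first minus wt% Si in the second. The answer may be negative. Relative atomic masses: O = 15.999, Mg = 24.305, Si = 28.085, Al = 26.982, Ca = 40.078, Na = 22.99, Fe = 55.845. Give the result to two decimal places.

6.56 percentage points

Si in NaAlSi_3O_8: molar mass 262.219 g/mol; 3×28.085 = 84.255 g → 32.13 wt%.
Si in (Mg_0.90Fe_0.10)CaSi_2O_6: molar mass 219.701 g/mol; 2×28.085 = 56.170 g → 25.57 wt%.
Difference = 32.13 − 25.57 = 6.56 percentage points.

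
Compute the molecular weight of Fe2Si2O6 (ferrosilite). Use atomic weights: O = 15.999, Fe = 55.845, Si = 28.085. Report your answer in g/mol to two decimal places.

263.85 g/mol

The formula mass is the sum 2*55.845 + 2*28.085 + 6*15.999.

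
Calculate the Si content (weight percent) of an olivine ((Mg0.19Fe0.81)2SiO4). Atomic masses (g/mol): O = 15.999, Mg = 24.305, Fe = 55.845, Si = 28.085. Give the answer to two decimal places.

Molar mass of (Mg0.19Fe0.81)2SiO4: 0.38*24.305 + 1.62*55.845 + 1*28.085 + 4*15.999 = 191.786 g/mol.
Mass of Si per formula unit: 1 × 28.085 = 28.085 g.
Weight fraction Si = 28.085 / 191.786 = 0.1464.

14.64 weight percent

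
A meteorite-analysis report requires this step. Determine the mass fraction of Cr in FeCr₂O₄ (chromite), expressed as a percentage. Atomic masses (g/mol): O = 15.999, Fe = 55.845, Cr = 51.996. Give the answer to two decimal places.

46.46 wt%

M(FeCr₂O₄) = 223.833 g/mol.
Cr contributes 2 × 51.996 = 103.992 g per mole.
103.992/223.833 = 0.4646 → 46.46%.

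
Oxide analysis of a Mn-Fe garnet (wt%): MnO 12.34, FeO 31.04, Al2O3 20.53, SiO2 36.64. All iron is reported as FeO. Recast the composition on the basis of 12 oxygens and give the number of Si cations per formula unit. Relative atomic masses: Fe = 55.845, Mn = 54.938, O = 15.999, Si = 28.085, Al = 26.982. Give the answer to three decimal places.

MnO: 12.34/70.937 = 0.17396 mol → 0.17396 mol Mn, 0.17396 mol O.
FeO: 31.04/71.844 = 0.43205 mol → 0.43205 mol Fe, 0.43205 mol O.
Al2O3: 20.53/101.961 = 0.20135 mol → 0.40270 mol Al, 0.60405 mol O.
SiO2: 36.64/60.083 = 0.60982 mol → 0.60982 mol Si, 1.21964 mol O.
Total oxygen = 2.42970 mol. Normalization factor = 12/2.42970 = 4.93888.
Si per 12 O = 0.60982 × 4.93888 = 3.012.

3.012 Si apfu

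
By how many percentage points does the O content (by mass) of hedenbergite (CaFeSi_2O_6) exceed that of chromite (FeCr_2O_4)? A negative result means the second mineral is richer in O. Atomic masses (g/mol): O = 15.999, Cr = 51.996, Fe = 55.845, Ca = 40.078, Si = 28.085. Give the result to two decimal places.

10.10 percentage points

M(CaFeSi_2O_6) = 248.087 g/mol, so wt% O = 95.994/248.087 × 100 = 38.69%.
M(FeCr_2O_4) = 223.833 g/mol, so wt% O = 63.996/223.833 × 100 = 28.59%.
38.69 − 28.59 = 10.10 pp.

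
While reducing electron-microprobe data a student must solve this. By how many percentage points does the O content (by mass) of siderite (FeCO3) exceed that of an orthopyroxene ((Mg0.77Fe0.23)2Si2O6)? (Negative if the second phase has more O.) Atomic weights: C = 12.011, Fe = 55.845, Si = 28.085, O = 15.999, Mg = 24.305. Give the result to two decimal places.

-3.16 percentage points

O in FeCO3: molar mass 115.853 g/mol; 3×15.999 = 47.997 g → 41.43 wt%.
O in (Mg0.77Fe0.23)2Si2O6: molar mass 215.282 g/mol; 6×15.999 = 95.994 g → 44.59 wt%.
Difference = 41.43 − 44.59 = -3.16 percentage points.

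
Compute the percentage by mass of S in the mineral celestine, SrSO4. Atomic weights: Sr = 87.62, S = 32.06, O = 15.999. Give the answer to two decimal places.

17.45 mass %

Molar mass of SrSO4: 1·87.62 + 1·32.06 + 4·15.999 = 183.676 g/mol.
Mass of S per formula unit: 1 × 32.06 = 32.060 g.
Weight fraction S = 32.060 / 183.676 = 0.1745.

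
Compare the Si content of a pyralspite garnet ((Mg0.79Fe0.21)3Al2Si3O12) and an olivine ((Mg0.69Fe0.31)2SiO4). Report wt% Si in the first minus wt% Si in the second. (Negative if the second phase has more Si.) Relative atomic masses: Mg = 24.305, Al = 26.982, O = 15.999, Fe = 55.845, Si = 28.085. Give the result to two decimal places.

2.39 percentage points

Si in (Mg0.79Fe0.21)3Al2Si3O12: molar mass 422.992 g/mol; 3×28.085 = 84.255 g → 19.92 wt%.
Si in (Mg0.69Fe0.31)2SiO4: molar mass 160.246 g/mol; 1×28.085 = 28.085 g → 17.53 wt%.
Difference = 19.92 − 17.53 = 2.39 percentage points.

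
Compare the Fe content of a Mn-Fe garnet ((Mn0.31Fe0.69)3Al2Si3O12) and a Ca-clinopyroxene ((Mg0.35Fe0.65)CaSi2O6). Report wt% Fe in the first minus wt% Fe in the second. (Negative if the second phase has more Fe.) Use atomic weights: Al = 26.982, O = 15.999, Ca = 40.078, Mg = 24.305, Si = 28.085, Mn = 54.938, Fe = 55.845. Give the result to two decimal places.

First mineral: 115.599 g Fe in 496.898 g formula = 23.26 wt% Fe.
Second mineral: 36.299 g Fe in 237.048 g formula = 15.31 wt% Fe.
23.26% − 15.31% gives a difference of 7.95 percentage points.

7.95 percentage points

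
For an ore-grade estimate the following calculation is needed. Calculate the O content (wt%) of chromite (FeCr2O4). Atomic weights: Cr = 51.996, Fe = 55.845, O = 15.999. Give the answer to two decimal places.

28.59 wt%

Formula mass = 1×55.845 + 2×51.996 + 4×15.999 = 223.833 g/mol, of which 63.996 g is O.
So O makes up 63.996/223.833 = 0.2859 of the mass, i.e. 28.59%.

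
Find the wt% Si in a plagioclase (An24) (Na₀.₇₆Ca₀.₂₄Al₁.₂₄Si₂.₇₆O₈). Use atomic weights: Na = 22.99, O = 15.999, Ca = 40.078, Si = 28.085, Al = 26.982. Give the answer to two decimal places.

29.13 mass %

Formula mass = 0.76·22.99 + 0.24·40.078 + 1.24·26.982 + 2.76·28.085 + 8·15.999 = 266.055 g/mol, of which 77.515 g is Si.
So Si makes up 77.515/266.055 = 0.2913 of the mass, i.e. 29.13%.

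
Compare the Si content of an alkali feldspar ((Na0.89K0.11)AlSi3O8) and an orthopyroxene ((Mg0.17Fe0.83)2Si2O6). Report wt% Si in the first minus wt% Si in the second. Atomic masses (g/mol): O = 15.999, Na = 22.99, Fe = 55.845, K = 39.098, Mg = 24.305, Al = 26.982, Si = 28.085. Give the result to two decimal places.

M((Na0.89K0.11)AlSi3O8) = 263.991 g/mol, so wt% Si = 84.255/263.991 × 100 = 31.92%.
M((Mg0.17Fe0.83)2Si2O6) = 253.130 g/mol, so wt% Si = 56.170/253.130 × 100 = 22.19%.
31.92 − 22.19 = 9.73 pp.

9.73 percentage points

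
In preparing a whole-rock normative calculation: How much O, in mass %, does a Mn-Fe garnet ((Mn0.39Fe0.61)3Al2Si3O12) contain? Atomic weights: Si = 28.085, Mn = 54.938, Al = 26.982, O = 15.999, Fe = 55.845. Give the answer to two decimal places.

38.65 mass %

M((Mn0.39Fe0.61)3Al2Si3O12) = 496.681 g/mol.
O contributes 12 × 15.999 = 191.988 g per mole.
191.988/496.681 = 0.3865 → 38.65%.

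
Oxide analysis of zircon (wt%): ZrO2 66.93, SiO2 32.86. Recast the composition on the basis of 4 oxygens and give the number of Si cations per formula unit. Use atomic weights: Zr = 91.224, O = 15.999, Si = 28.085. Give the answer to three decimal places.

1.003 Si apfu

ZrO2 (M=123.222): mol = 0.54317; Zr = 0.54317, O = 1.08634.
SiO2 (M=60.083): mol = 0.54691; Si = 0.54691, O = 1.09382.
ΣO = 2.18016; factor = 4/ΣO = 1.83473.
Si apfu = 0.54691 × 1.83473 = 1.003.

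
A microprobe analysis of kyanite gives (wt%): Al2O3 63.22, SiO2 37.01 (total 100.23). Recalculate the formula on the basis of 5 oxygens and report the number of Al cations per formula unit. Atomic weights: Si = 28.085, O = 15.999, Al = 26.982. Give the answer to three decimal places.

Al2O3 (M=101.961): mol = 0.62004; Al = 1.24008, O = 1.86012.
SiO2 (M=60.083): mol = 0.61598; Si = 0.61598, O = 1.23196.
ΣO = 3.09208; factor = 5/ΣO = 1.61703.
Al apfu = 1.24008 × 1.61703 = 2.005.

2.005 Al apfu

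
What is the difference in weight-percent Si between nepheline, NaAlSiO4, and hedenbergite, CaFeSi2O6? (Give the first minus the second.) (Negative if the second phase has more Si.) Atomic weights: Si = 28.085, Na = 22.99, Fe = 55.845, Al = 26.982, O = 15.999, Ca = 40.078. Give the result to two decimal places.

M(NaAlSiO4) = 142.053 g/mol, so wt% Si = 28.085/142.053 × 100 = 19.77%.
M(CaFeSi2O6) = 248.087 g/mol, so wt% Si = 56.170/248.087 × 100 = 22.64%.
19.77 − 22.64 = -2.87 pp.

-2.87 percentage points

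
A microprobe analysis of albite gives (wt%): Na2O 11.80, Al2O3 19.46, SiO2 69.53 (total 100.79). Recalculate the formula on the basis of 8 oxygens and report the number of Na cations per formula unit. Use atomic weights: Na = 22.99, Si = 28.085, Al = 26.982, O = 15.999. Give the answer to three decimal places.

Na2O (M=61.979): mol = 0.19039; Na = 0.38078, O = 0.19039.
Al2O3 (M=101.961): mol = 0.19086; Al = 0.38172, O = 0.57258.
SiO2 (M=60.083): mol = 1.15723; Si = 1.15723, O = 2.31446.
ΣO = 3.07743; factor = 8/ΣO = 2.59957.
Na apfu = 0.38078 × 2.59957 = 0.990.

0.990 Na apfu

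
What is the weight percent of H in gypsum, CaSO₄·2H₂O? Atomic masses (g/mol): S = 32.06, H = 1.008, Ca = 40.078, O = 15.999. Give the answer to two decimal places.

Formula mass = 1×40.078 + 1×32.06 + 6×15.999 + 4×1.008 = 172.164 g/mol, of which 4.032 g is H.
So H makes up 4.032/172.164 = 0.0234 of the mass, i.e. 2.34%.

2.34 weight percent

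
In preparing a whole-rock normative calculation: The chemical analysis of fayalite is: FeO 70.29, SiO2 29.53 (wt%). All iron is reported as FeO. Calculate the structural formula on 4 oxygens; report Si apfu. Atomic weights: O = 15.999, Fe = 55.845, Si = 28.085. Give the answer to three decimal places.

1.002 Si apfu

FeO: 70.29/71.844 = 0.97837 mol → 0.97837 mol Fe, 0.97837 mol O.
SiO2: 29.53/60.083 = 0.49149 mol → 0.49149 mol Si, 0.98298 mol O.
Total oxygen = 1.96135 mol. Normalization factor = 4/1.96135 = 2.03941.
Si per 4 O = 0.49149 × 2.03941 = 1.002.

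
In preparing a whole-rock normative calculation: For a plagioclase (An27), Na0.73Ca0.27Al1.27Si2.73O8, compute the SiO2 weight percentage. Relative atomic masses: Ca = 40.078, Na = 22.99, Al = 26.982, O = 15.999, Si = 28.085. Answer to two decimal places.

61.54 wt%

Formula mass = 266.535 g/mol.
2.73 Si → 2.7300 mol SiO2 per formula unit; M(SiO2) = 60.083, so SiO2 mass = 164.027 g.
164.027/266.535 × 100 = 61.54 wt%.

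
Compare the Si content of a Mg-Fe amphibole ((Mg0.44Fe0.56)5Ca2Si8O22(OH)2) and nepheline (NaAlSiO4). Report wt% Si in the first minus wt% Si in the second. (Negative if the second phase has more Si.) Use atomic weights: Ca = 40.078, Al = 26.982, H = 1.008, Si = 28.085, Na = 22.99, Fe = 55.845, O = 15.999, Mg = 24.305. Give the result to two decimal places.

First mineral: 224.680 g Si in 900.665 g formula = 24.95 wt% Si.
Second mineral: 28.085 g Si in 142.053 g formula = 19.77 wt% Si.
24.95% − 19.77% gives a difference of 5.18 percentage points.

5.18 percentage points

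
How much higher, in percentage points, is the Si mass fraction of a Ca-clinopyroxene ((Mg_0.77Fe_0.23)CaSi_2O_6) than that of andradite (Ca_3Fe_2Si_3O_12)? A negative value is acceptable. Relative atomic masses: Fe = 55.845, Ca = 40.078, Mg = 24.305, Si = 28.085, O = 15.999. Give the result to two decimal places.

First mineral: 56.170 g Si in 223.801 g formula = 25.10 wt% Si.
Second mineral: 84.255 g Si in 508.167 g formula = 16.58 wt% Si.
25.10% − 16.58% gives a difference of 8.52 percentage points.

8.52 percentage points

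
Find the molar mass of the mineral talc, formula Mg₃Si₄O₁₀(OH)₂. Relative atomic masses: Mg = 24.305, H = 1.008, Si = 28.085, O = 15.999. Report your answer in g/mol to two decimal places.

379.26 g/mol

Mg: 3 × 24.305 = 72.9150
Si: 4 × 28.085 = 112.3400
O: 12 × 15.999 = 191.9880
H: 2 × 1.008 = 2.0160
Summing the contributions gives the formula mass.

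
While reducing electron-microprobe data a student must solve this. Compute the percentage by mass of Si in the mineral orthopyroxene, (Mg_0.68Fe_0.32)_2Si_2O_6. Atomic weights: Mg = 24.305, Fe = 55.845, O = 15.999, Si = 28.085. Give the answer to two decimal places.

Formula mass = 1.36*24.305 + 0.64*55.845 + 2*28.085 + 6*15.999 = 220.960 g/mol, of which 56.170 g is Si.
So Si makes up 56.170/220.960 = 0.2542 of the mass, i.e. 25.42%.

25.42 wt%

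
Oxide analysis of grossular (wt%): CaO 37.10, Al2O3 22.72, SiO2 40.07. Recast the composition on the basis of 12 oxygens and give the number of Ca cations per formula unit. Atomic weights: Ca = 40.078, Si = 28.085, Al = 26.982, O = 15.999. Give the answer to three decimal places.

2.980 Ca apfu

CaO (M=56.077): mol = 0.66159; Ca = 0.66159, O = 0.66159.
Al2O3 (M=101.961): mol = 0.22283; Al = 0.44566, O = 0.66849.
SiO2 (M=60.083): mol = 0.66691; Si = 0.66691, O = 1.33382.
ΣO = 2.66390; factor = 12/ΣO = 4.50467.
Ca apfu = 0.66159 × 4.50467 = 2.980.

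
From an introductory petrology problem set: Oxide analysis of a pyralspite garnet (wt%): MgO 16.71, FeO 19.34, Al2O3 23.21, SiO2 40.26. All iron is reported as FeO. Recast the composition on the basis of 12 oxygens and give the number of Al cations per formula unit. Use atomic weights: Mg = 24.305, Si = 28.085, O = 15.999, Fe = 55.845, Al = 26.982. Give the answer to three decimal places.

MgO: 16.71/40.304 = 0.41460 mol → 0.41460 mol Mg, 0.41460 mol O.
FeO: 19.34/71.844 = 0.26919 mol → 0.26919 mol Fe, 0.26919 mol O.
Al2O3: 23.21/101.961 = 0.22764 mol → 0.45528 mol Al, 0.68292 mol O.
SiO2: 40.26/60.083 = 0.67007 mol → 0.67007 mol Si, 1.34014 mol O.
Total oxygen = 2.70685 mol. Normalization factor = 12/2.70685 = 4.43320.
Al per 12 O = 0.45528 × 4.43320 = 2.018.

2.018 Al apfu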